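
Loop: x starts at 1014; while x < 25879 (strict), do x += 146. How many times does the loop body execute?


Step 1: x goes from 1014 toward 25879 by 146; the body runs while x<25879, so iterations = ceil((bound-start)/step)
Step 2: Distance=24865
Step 3: ceil(24865/146)=171

171


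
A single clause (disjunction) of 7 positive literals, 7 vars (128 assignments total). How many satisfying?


Step 1: Total=2^7=128
Step 2: Unsat when all 7 false: 2^0=1
Step 3: Sat=128-1=127

127


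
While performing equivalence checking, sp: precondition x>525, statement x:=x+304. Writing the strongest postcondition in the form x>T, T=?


Formula: sp(P, x:=E) = exists old_x. (x = E[old_x/x]) AND P[old_x/x] (old_x is the value of x before the assignment; eliminate old_x by solving x = E[old_x/x] for old_x)
Step 1: Precondition P: x>525, i.e. old_x > 525
Step 2: Assignment gives x = old_x + 304, so old_x = x - 304
Step 3: Substitute into P: x - 304 > 525
Step 4: Simplify: x > 525+304 = 829

829


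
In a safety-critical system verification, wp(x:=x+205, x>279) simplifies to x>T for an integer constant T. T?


Formula: wp(x:=E, P) = P[E/x] (substitute E for x in postcondition)
Step 1: Postcondition: x>279
Step 2: Substitute x+205 for x: x+205>279
Step 3: Solve for x: x > 279-205 = 74

74


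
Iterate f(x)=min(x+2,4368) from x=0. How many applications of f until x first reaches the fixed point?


Step 1: x=0, cap=4368, increment=2
Step 2: x grows by 2 each step until capped at 4368; fixed point is x=4368
Step 3: iterations = ceil(4368/2) = 2184

2184


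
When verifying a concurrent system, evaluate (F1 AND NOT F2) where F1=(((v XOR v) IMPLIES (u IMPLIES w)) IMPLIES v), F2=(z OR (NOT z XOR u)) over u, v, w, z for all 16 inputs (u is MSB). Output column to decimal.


F1 = (((v XOR v) IMPLIES (u IMPLIES w)) IMPLIES v)
F2 = (z OR (NOT z XOR u))
Counterexample to F1=>F2 is where F1=1 and F2=0.
Evaluate each row (bits = u,v,w,z, MSB first):
  row 0 [0000]: F1=0 F2=1 -> F1&~F2 -> 0
  row 1 [0001]: F1=0 F2=1 -> F1&~F2 -> 0
  row 2 [0010]: F1=0 F2=1 -> F1&~F2 -> 0
  row 3 [0011]: F1=0 F2=1 -> F1&~F2 -> 0
  row 4 [0100]: F1=1 F2=1 -> F1&~F2 -> 0
  row 5 [0101]: F1=1 F2=1 -> F1&~F2 -> 0
  row 6 [0110]: F1=1 F2=1 -> F1&~F2 -> 0
  row 7 [0111]: F1=1 F2=1 -> F1&~F2 -> 0
  row 8 [1000]: F1=0 F2=0 -> F1&~F2 -> 0
  row 9 [1001]: F1=0 F2=1 -> F1&~F2 -> 0
  row 10 [1010]: F1=0 F2=0 -> F1&~F2 -> 0
  row 11 [1011]: F1=0 F2=1 -> F1&~F2 -> 0
  row 12 [1100]: F1=1 F2=0 -> F1&~F2 -> 1
  row 13 [1101]: F1=1 F2=1 -> F1&~F2 -> 0
  row 14 [1110]: F1=1 F2=0 -> F1&~F2 -> 1
  row 15 [1111]: F1=1 F2=1 -> F1&~F2 -> 0
Full result column, 4 rows per line (u,v fixed per line; w,z runs 00..11 left to right):
  rows 0-3 [u,v=00]: 0000  = hex 0
  rows 4-7 [u,v=01]: 0000  = hex 0
  rows 8-11 [u,v=10]: 0000  = hex 0
  rows 12-15 [u,v=11]: 1010  = hex A
Counterexample vector (row 0 .. row 15) = 0000000000001010
Output column grouped in 4s = 0000 0000 0000 1010 = 0x000A
Convert to decimal digit by digit (value = value*16 + digit):
  0 -> 0
  0*16 + 0 = 0
  0*16 + 0 = 0
  0*16 + 10 (A) = 10
Decimal = 10

10


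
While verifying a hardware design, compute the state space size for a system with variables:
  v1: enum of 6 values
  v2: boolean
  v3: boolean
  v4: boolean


State space = product of domain sizes of all variables.
Domain sizes:
  v1 (enum of 6 values): 6
  v2 (boolean): 2
  v3 (boolean): 2
  v4 (boolean): 2
Product = 6 * 2 * 2 * 2 = 48

48


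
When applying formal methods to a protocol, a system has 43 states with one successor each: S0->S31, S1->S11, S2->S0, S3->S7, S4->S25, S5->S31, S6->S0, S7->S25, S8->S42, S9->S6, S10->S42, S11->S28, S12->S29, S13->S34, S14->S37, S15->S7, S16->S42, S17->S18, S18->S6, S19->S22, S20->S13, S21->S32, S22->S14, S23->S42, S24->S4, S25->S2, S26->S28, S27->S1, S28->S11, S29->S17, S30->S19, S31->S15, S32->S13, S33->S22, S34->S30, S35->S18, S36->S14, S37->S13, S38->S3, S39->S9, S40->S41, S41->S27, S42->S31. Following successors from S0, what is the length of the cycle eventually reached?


Trace from S0 until a state repeats:
  S0 -> S31 -> S15 -> S7 -> S25 -> S2 -> S0
S0 first seen at step 0, revisited at step 6.
Cycle length = 6 - 0 = 6

6


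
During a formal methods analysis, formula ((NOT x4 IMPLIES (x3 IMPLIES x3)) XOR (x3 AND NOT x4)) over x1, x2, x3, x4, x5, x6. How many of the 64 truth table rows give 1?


Formula: ((NOT x4 IMPLIES (x3 IMPLIES x3)) XOR (x3 AND NOT x4)) over 6 vars (64 rows)
Evaluate each row (x1, x2, x3, x4, x5, x6 as bits, MSB first):
  row 0 [000000]: ((NOT 0 IMPLIES (0 IMPLIES 0)) XOR (0 AND NOT 0)) -> 1
  row 1 [000001]: ((NOT 0 IMPLIES (0 IMPLIES 0)) XOR (0 AND NOT 0)) -> 1
  row 2 [000010]: ((NOT 0 IMPLIES (0 IMPLIES 0)) XOR (0 AND NOT 0)) -> 1
  row 3 [000011]: ((NOT 0 IMPLIES (0 IMPLIES 0)) XOR (0 AND NOT 0)) -> 1
  row 4 [000100]: ((NOT 1 IMPLIES (0 IMPLIES 0)) XOR (0 AND NOT 1)) -> 1
  (every remaining row is evaluated the same way; all 64 results are listed next)
Full result column, 8 rows per line (x1,x2,x3 fixed per line; x4,x5,x6 runs 000..111 left to right):
  rows 0-7 [x1,x2,x3=000]: 11111111  (ones: 8)
  rows 8-15 [x1,x2,x3=001]: 00001111  (ones: 4)
  rows 16-23 [x1,x2,x3=010]: 11111111  (ones: 8)
  rows 24-31 [x1,x2,x3=011]: 00001111  (ones: 4)
  rows 32-39 [x1,x2,x3=100]: 11111111  (ones: 8)
  rows 40-47 [x1,x2,x3=101]: 00001111  (ones: 4)
  rows 48-55 [x1,x2,x3=110]: 11111111  (ones: 8)
  rows 56-63 [x1,x2,x3=111]: 00001111  (ones: 4)
Count of 1-rows = 8+4+8+4+8+4+8+4 = 48

48


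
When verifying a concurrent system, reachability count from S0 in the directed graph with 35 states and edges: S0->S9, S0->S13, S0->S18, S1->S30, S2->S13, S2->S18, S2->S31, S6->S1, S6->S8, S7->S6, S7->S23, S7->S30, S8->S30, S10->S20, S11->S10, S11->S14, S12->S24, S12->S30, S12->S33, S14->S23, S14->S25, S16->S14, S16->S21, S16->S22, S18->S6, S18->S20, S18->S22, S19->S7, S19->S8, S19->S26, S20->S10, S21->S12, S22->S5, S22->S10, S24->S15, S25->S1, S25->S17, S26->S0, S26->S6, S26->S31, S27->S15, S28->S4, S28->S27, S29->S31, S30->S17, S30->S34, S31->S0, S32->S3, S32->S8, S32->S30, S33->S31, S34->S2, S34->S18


BFS from S0:
  layer 0: {S0}
  layer 1: {S9, S13, S18}
  layer 2: {S6, S20, S22}
  layer 3: {S1, S5, S8, S10}
  layer 4: {S30}
  layer 5: {S17, S34}
  layer 6: {S2}
  layer 7: {S31}
Reachable set: {S0, S1, S2, S5, S6, S8, S9, S10, S13, S17, S18, S20, S22, S30, S31, S34}
Count = 16

16


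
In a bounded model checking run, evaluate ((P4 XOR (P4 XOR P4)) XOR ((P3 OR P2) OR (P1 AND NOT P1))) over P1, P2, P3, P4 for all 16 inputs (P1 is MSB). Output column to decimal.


Formula: ((P4 XOR (P4 XOR P4)) XOR ((P3 OR P2) OR (P1 AND NOT P1))) over P1, P2, P3, P4 (16 rows)
Evaluate each row (bits = P1,P2,P3,P4, MSB first):
  row 0 [0000]: ((0 XOR (0 XOR 0)) XOR ((0 OR 0) OR (0 AND NOT 0))) -> 0
  row 1 [0001]: ((1 XOR (1 XOR 1)) XOR ((0 OR 0) OR (0 AND NOT 0))) -> 1
  row 2 [0010]: ((0 XOR (0 XOR 0)) XOR ((1 OR 0) OR (0 AND NOT 0))) -> 1
  row 3 [0011]: ((1 XOR (1 XOR 1)) XOR ((1 OR 0) OR (0 AND NOT 0))) -> 0
  row 4 [0100]: ((0 XOR (0 XOR 0)) XOR ((0 OR 1) OR (0 AND NOT 0))) -> 1
  row 5 [0101]: ((1 XOR (1 XOR 1)) XOR ((0 OR 1) OR (0 AND NOT 0))) -> 0
  row 6 [0110]: ((0 XOR (0 XOR 0)) XOR ((1 OR 1) OR (0 AND NOT 0))) -> 1
  row 7 [0111]: ((1 XOR (1 XOR 1)) XOR ((1 OR 1) OR (0 AND NOT 0))) -> 0
  row 8 [1000]: ((0 XOR (0 XOR 0)) XOR ((0 OR 0) OR (1 AND NOT 1))) -> 0
  row 9 [1001]: ((1 XOR (1 XOR 1)) XOR ((0 OR 0) OR (1 AND NOT 1))) -> 1
  row 10 [1010]: ((0 XOR (0 XOR 0)) XOR ((1 OR 0) OR (1 AND NOT 1))) -> 1
  row 11 [1011]: ((1 XOR (1 XOR 1)) XOR ((1 OR 0) OR (1 AND NOT 1))) -> 0
  row 12 [1100]: ((0 XOR (0 XOR 0)) XOR ((0 OR 1) OR (1 AND NOT 1))) -> 1
  row 13 [1101]: ((1 XOR (1 XOR 1)) XOR ((0 OR 1) OR (1 AND NOT 1))) -> 0
  row 14 [1110]: ((0 XOR (0 XOR 0)) XOR ((1 OR 1) OR (1 AND NOT 1))) -> 1
  row 15 [1111]: ((1 XOR (1 XOR 1)) XOR ((1 OR 1) OR (1 AND NOT 1))) -> 0
Full result column, 4 rows per line (P1,P2 fixed per line; P3,P4 runs 00..11 left to right):
  rows 0-3 [P1,P2=00]: 0110  = hex 6
  rows 4-7 [P1,P2=01]: 1010  = hex A
  rows 8-11 [P1,P2=10]: 0110  = hex 6
  rows 12-15 [P1,P2=11]: 1010  = hex A
Output column (row 0 .. row 15) = 0110101001101010
Output column grouped in 4s = 0110 1010 0110 1010 = 0x6A6A
Convert to decimal digit by digit (value = value*16 + digit):
  6 -> 6
  6*16 + 10 (A) = 106
  106*16 + 6 = 1702
  1702*16 + 10 (A) = 27242
Decimal = 27242

27242


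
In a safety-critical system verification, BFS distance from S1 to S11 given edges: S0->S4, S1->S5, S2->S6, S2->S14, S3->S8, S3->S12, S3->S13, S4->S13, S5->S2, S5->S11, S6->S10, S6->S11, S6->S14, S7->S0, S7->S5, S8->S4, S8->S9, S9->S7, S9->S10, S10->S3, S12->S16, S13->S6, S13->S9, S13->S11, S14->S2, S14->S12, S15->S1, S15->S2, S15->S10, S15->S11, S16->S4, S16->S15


BFS layer-by-layer from S1:
  dist 0: {S1}
  dist 1: {S5}
  dist 2: {S2, S11}
  -> S11 reached at distance 2
Shortest path length = 2

2


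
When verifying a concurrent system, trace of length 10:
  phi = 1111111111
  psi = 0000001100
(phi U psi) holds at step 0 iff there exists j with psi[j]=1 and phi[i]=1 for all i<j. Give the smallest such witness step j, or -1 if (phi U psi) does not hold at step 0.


(phi U psi) at 0: need smallest j with psi[j]=1 and phi[i]=1 for all i in [0,j).
Scan from step 0:
  step 0: phi=1, psi=0 -> continue
  step 1: phi=1, psi=0 -> continue
  step 2: phi=1, psi=0 -> continue
  step 3: phi=1, psi=0 -> continue
  step 6: psi=1 and phi held for [0,6) -> witness found
Witness step = 6

6


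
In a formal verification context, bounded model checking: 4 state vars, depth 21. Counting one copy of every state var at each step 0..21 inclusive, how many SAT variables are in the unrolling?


BMC unrolls to depth k, creating one copy of each state var for steps 0..k.
Step count = 21 + 1 = 22 (steps 0 through 21)
Vars per step = 4
Total = 4 * 22 = 88

88


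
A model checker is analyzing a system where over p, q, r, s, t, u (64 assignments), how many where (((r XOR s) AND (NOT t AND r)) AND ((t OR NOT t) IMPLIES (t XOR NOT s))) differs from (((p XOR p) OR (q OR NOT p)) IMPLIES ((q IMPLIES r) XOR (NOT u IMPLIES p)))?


F1 = (((r XOR s) AND (NOT t AND r)) AND ((t OR NOT t) IMPLIES (t XOR NOT s)))
F2 = (((p XOR p) OR (q OR NOT p)) IMPLIES ((q IMPLIES r) XOR (NOT u IMPLIES p)))
Evaluate both on each of 64 rows (bits = p,q,r,s,t,u):
  row 0 [000000]: F1=0 F2=1 (differ) -> 1
  row 1 [000001]: F1=0 F2=0 -> 0
  row 2 [000010]: F1=0 F2=1 (differ) -> 1
  row 3 [000011]: F1=0 F2=0 -> 0
  row 4 [000100]: F1=0 F2=1 (differ) -> 1
  (every remaining row is evaluated the same way; all 64 results are listed next)
Full result column, 8 rows per line (p,q,r fixed per line; s,t,u runs 000..111 left to right):
  rows 0-7 [p,q,r=000]: 10101010  (ones: 4)
  rows 8-15 [p,q,r=001]: 01101010  (ones: 4)
  rows 16-23 [p,q,r=010]: 01010101  (ones: 4)
  rows 24-31 [p,q,r=011]: 01101010  (ones: 4)
  rows 32-39 [p,q,r=100]: 11111111  (ones: 8)
  rows 40-47 [p,q,r=101]: 00111111  (ones: 6)
  rows 48-55 [p,q,r=110]: 11111111  (ones: 8)
  rows 56-63 [p,q,r=111]: 11000000  (ones: 2)
Disagreements = 4+4+4+4+8+6+8+2 = 40

40


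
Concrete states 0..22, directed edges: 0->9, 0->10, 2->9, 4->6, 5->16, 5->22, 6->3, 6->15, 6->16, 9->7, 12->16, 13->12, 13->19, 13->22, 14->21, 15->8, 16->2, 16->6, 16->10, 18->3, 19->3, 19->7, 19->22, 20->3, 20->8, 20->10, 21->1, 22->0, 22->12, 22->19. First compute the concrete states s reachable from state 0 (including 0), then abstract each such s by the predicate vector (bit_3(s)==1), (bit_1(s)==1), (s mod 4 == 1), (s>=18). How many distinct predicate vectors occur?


BFS from 0:
Concrete reachable: {0, 7, 9, 10}
Abstract via predicates (bit_3(s)==1), (bit_1(s)==1), (s mod 4 == 1), (s>=18):
  (0,0,0,0) <- {0}
  (0,1,0,0) <- {7}
  (1,0,1,0) <- {9}
  (1,1,0,0) <- {10}
Distinct abstract states = 4

4


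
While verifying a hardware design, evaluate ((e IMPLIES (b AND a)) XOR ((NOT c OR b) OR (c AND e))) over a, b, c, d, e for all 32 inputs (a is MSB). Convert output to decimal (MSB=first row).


Formula: ((e IMPLIES (b AND a)) XOR ((NOT c OR b) OR (c AND e))) over a, b, c, d, e (32 rows)
Evaluate each row (bits = a,b,c,d,e, MSB first):
  row 0 [00000]: ((0 IMPLIES (0 AND 0)) XOR ((NOT 0 OR 0) OR (0 AND 0))) -> 0
  row 1 [00001]: ((1 IMPLIES (0 AND 0)) XOR ((NOT 0 OR 0) OR (0 AND 1))) -> 1
  row 2 [00010]: ((0 IMPLIES (0 AND 0)) XOR ((NOT 0 OR 0) OR (0 AND 0))) -> 0
  row 3 [00011]: ((1 IMPLIES (0 AND 0)) XOR ((NOT 0 OR 0) OR (0 AND 1))) -> 1
  row 4 [00100]: ((0 IMPLIES (0 AND 0)) XOR ((NOT 1 OR 0) OR (1 AND 0))) -> 1
  row 5 [00101]: ((1 IMPLIES (0 AND 0)) XOR ((NOT 1 OR 0) OR (1 AND 1))) -> 1
  row 6 [00110]: ((0 IMPLIES (0 AND 0)) XOR ((NOT 1 OR 0) OR (1 AND 0))) -> 1
  row 7 [00111]: ((1 IMPLIES (0 AND 0)) XOR ((NOT 1 OR 0) OR (1 AND 1))) -> 1
  row 8 [01000]: ((0 IMPLIES (1 AND 0)) XOR ((NOT 0 OR 1) OR (0 AND 0))) -> 0
  row 9 [01001]: ((1 IMPLIES (1 AND 0)) XOR ((NOT 0 OR 1) OR (0 AND 1))) -> 1
  row 10 [01010]: ((0 IMPLIES (1 AND 0)) XOR ((NOT 0 OR 1) OR (0 AND 0))) -> 0
  row 11 [01011]: ((1 IMPLIES (1 AND 0)) XOR ((NOT 0 OR 1) OR (0 AND 1))) -> 1
  row 12 [01100]: ((0 IMPLIES (1 AND 0)) XOR ((NOT 1 OR 1) OR (1 AND 0))) -> 0
  row 13 [01101]: ((1 IMPLIES (1 AND 0)) XOR ((NOT 1 OR 1) OR (1 AND 1))) -> 1
  row 14 [01110]: ((0 IMPLIES (1 AND 0)) XOR ((NOT 1 OR 1) OR (1 AND 0))) -> 0
  row 15 [01111]: ((1 IMPLIES (1 AND 0)) XOR ((NOT 1 OR 1) OR (1 AND 1))) -> 1
  row 16 [10000]: ((0 IMPLIES (0 AND 1)) XOR ((NOT 0 OR 0) OR (0 AND 0))) -> 0
  row 17 [10001]: ((1 IMPLIES (0 AND 1)) XOR ((NOT 0 OR 0) OR (0 AND 1))) -> 1
  row 18 [10010]: ((0 IMPLIES (0 AND 1)) XOR ((NOT 0 OR 0) OR (0 AND 0))) -> 0
  row 19 [10011]: ((1 IMPLIES (0 AND 1)) XOR ((NOT 0 OR 0) OR (0 AND 1))) -> 1
  row 20 [10100]: ((0 IMPLIES (0 AND 1)) XOR ((NOT 1 OR 0) OR (1 AND 0))) -> 1
  row 21 [10101]: ((1 IMPLIES (0 AND 1)) XOR ((NOT 1 OR 0) OR (1 AND 1))) -> 1
  row 22 [10110]: ((0 IMPLIES (0 AND 1)) XOR ((NOT 1 OR 0) OR (1 AND 0))) -> 1
  row 23 [10111]: ((1 IMPLIES (0 AND 1)) XOR ((NOT 1 OR 0) OR (1 AND 1))) -> 1
  row 24 [11000]: ((0 IMPLIES (1 AND 1)) XOR ((NOT 0 OR 1) OR (0 AND 0))) -> 0
  row 25 [11001]: ((1 IMPLIES (1 AND 1)) XOR ((NOT 0 OR 1) OR (0 AND 1))) -> 0
  row 26 [11010]: ((0 IMPLIES (1 AND 1)) XOR ((NOT 0 OR 1) OR (0 AND 0))) -> 0
  row 27 [11011]: ((1 IMPLIES (1 AND 1)) XOR ((NOT 0 OR 1) OR (0 AND 1))) -> 0
  row 28 [11100]: ((0 IMPLIES (1 AND 1)) XOR ((NOT 1 OR 1) OR (1 AND 0))) -> 0
  row 29 [11101]: ((1 IMPLIES (1 AND 1)) XOR ((NOT 1 OR 1) OR (1 AND 1))) -> 0
  row 30 [11110]: ((0 IMPLIES (1 AND 1)) XOR ((NOT 1 OR 1) OR (1 AND 0))) -> 0
  row 31 [11111]: ((1 IMPLIES (1 AND 1)) XOR ((NOT 1 OR 1) OR (1 AND 1))) -> 0
Full result column, 4 rows per line (a,b,c fixed per line; d,e runs 00..11 left to right):
  rows 0-3 [a,b,c=000]: 0101  = hex 5
  rows 4-7 [a,b,c=001]: 1111  = hex F
  rows 8-11 [a,b,c=010]: 0101  = hex 5
  rows 12-15 [a,b,c=011]: 0101  = hex 5
  rows 16-19 [a,b,c=100]: 0101  = hex 5
  rows 20-23 [a,b,c=101]: 1111  = hex F
  rows 24-27 [a,b,c=110]: 0000  = hex 0
  rows 28-31 [a,b,c=111]: 0000  = hex 0
Output column (row 0 .. row 31) = 01011111010101010101111100000000
Output column grouped in 4s = 0101 1111 0101 0101 0101 1111 0000 0000 = 0x5F555F00
Convert to decimal digit by digit (value = value*16 + digit):
  5 -> 5
  5*16 + 15 (F) = 95
  95*16 + 5 = 1525
  1525*16 + 5 = 24405
  24405*16 + 5 = 390485
  390485*16 + 15 (F) = 6247775
  6247775*16 + 0 = 99964400
  99964400*16 + 0 = 1599430400
Decimal = 1599430400

1599430400


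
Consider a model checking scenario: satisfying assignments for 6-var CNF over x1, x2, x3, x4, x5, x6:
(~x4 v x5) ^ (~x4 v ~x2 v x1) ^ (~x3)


CNF with 3 clauses over 6 vars (64 assignments).
An assignment satisfies CNF iff every clause has >=1 true literal.
Check each row (bits = x1,x2,x3,x4,x5,x6; clause T/F shown):
  row 0 [000000]: clauses=TTT -> 1
  row 1 [000001]: clauses=TTT -> 1
  row 2 [000010]: clauses=TTT -> 1
  row 3 [000011]: clauses=TTT -> 1
  row 4 [000100]: clauses=FTT -> 0
  (every remaining row is evaluated the same way; all 64 results are listed next)
Full result column, 8 rows per line (x1,x2,x3 fixed per line; x4,x5,x6 runs 000..111 left to right):
  rows 0-7 [x1,x2,x3=000]: 11110011  (ones: 6)
  rows 8-15 [x1,x2,x3=001]: 00000000  (ones: 0)
  rows 16-23 [x1,x2,x3=010]: 11110000  (ones: 4)
  rows 24-31 [x1,x2,x3=011]: 00000000  (ones: 0)
  rows 32-39 [x1,x2,x3=100]: 11110011  (ones: 6)
  rows 40-47 [x1,x2,x3=101]: 00000000  (ones: 0)
  rows 48-55 [x1,x2,x3=110]: 11110011  (ones: 6)
  rows 56-63 [x1,x2,x3=111]: 00000000  (ones: 0)
Satisfying assignments = 6+0+4+0+6+0+6+0 = 22

22


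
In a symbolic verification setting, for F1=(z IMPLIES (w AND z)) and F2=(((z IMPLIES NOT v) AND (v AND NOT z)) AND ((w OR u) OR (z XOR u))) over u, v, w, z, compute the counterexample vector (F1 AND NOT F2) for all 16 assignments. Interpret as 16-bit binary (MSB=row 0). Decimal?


F1 = (z IMPLIES (w AND z))
F2 = (((z IMPLIES NOT v) AND (v AND NOT z)) AND ((w OR u) OR (z XOR u)))
Counterexample to F1=>F2 is where F1=1 and F2=0.
Evaluate each row (bits = u,v,w,z, MSB first):
  row 0 [0000]: F1=1 F2=0 -> F1&~F2 -> 1
  row 1 [0001]: F1=0 F2=0 -> F1&~F2 -> 0
  row 2 [0010]: F1=1 F2=0 -> F1&~F2 -> 1
  row 3 [0011]: F1=1 F2=0 -> F1&~F2 -> 1
  row 4 [0100]: F1=1 F2=0 -> F1&~F2 -> 1
  row 5 [0101]: F1=0 F2=0 -> F1&~F2 -> 0
  row 6 [0110]: F1=1 F2=1 -> F1&~F2 -> 0
  row 7 [0111]: F1=1 F2=0 -> F1&~F2 -> 1
  row 8 [1000]: F1=1 F2=0 -> F1&~F2 -> 1
  row 9 [1001]: F1=0 F2=0 -> F1&~F2 -> 0
  row 10 [1010]: F1=1 F2=0 -> F1&~F2 -> 1
  row 11 [1011]: F1=1 F2=0 -> F1&~F2 -> 1
  row 12 [1100]: F1=1 F2=1 -> F1&~F2 -> 0
  row 13 [1101]: F1=0 F2=0 -> F1&~F2 -> 0
  row 14 [1110]: F1=1 F2=1 -> F1&~F2 -> 0
  row 15 [1111]: F1=1 F2=0 -> F1&~F2 -> 1
Full result column, 4 rows per line (u,v fixed per line; w,z runs 00..11 left to right):
  rows 0-3 [u,v=00]: 1011  = hex B
  rows 4-7 [u,v=01]: 1001  = hex 9
  rows 8-11 [u,v=10]: 1011  = hex B
  rows 12-15 [u,v=11]: 0001  = hex 1
Counterexample vector (row 0 .. row 15) = 1011100110110001
Output column grouped in 4s = 1011 1001 1011 0001 = 0xB9B1
Convert to decimal digit by digit (value = value*16 + digit):
  B -> 11
  11*16 + 9 = 185
  185*16 + 11 (B) = 2971
  2971*16 + 1 = 47537
Decimal = 47537

47537


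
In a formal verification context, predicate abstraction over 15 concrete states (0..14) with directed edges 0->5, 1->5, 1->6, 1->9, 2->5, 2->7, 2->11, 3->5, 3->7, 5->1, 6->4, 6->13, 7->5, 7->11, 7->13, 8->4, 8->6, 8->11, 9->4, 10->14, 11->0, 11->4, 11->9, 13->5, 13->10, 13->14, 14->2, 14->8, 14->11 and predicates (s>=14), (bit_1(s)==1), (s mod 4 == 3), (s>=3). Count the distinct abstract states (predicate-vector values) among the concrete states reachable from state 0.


BFS from 0:
Concrete reachable: {0, 1, 2, 4, 5, 6, 7, 8, 9, 10, 11, 13, 14}
Abstract via predicates (s>=14), (bit_1(s)==1), (s mod 4 == 3), (s>=3):
  (0,0,0,0) <- {0, 1}
  (0,0,0,1) <- {4, 5, 8, 9, 13}
  (0,1,0,0) <- {2}
  (0,1,0,1) <- {6, 10}
  (0,1,1,1) <- {7, 11}
  (1,1,0,1) <- {14}
Distinct abstract states = 6

6


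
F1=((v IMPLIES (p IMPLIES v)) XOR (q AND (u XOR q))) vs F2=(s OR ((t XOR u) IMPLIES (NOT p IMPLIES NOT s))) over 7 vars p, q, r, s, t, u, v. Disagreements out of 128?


F1 = ((v IMPLIES (p IMPLIES v)) XOR (q AND (u XOR q)))
F2 = (s OR ((t XOR u) IMPLIES (NOT p IMPLIES NOT s)))
Evaluate both on each of 128 rows (bits = p,q,r,s,t,u,v):
  row 0 [0000000]: F1=1 F2=1 -> 0
  row 1 [0000001]: F1=1 F2=1 -> 0
  row 2 [0000010]: F1=1 F2=1 -> 0
  row 3 [0000011]: F1=1 F2=1 -> 0
  row 4 [0000100]: F1=1 F2=1 -> 0
  (every remaining row is evaluated the same way; all 128 results are listed next)
Full result column, 8 rows per line (p,q,r,s fixed per line; t,u,v runs 000..111 left to right):
  rows 0-7 [p,q,r,s=0000]: 00000000  (ones: 0)
  rows 8-15 [p,q,r,s=0001]: 00000000  (ones: 0)
  rows 16-23 [p,q,r,s=0010]: 00000000  (ones: 0)
  rows 24-31 [p,q,r,s=0011]: 00000000  (ones: 0)
  rows 32-39 [p,q,r,s=0100]: 11001100  (ones: 4)
  rows 40-47 [p,q,r,s=0101]: 11001100  (ones: 4)
  rows 48-55 [p,q,r,s=0110]: 11001100  (ones: 4)
  rows 56-63 [p,q,r,s=0111]: 11001100  (ones: 4)
  rows 64-71 [p,q,r,s=1000]: 00000000  (ones: 0)
  rows 72-79 [p,q,r,s=1001]: 00000000  (ones: 0)
  rows 80-87 [p,q,r,s=1010]: 00000000  (ones: 0)
  rows 88-95 [p,q,r,s=1011]: 00000000  (ones: 0)
  rows 96-103 [p,q,r,s=1100]: 11001100  (ones: 4)
  rows 104-111 [p,q,r,s=1101]: 11001100  (ones: 4)
  rows 112-119 [p,q,r,s=1110]: 11001100  (ones: 4)
  rows 120-127 [p,q,r,s=1111]: 11001100  (ones: 4)
Disagreements = 0+0+0+0+4+4+4+4+0+0+0+0+4+4+4+4 = 32

32


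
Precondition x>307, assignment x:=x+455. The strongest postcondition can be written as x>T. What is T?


Formula: sp(P, x:=E) = exists old_x. (x = E[old_x/x]) AND P[old_x/x] (old_x is the value of x before the assignment; eliminate old_x by solving x = E[old_x/x] for old_x)
Step 1: Precondition P: x>307, i.e. old_x > 307
Step 2: Assignment gives x = old_x + 455, so old_x = x - 455
Step 3: Substitute into P: x - 455 > 307
Step 4: Simplify: x > 307+455 = 762

762


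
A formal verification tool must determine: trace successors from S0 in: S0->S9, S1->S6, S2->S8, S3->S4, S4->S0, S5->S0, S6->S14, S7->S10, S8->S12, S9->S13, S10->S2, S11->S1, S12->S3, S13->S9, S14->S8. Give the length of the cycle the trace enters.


Trace from S0 until a state repeats:
  S0 -> S9 -> S13 -> S9
S9 first seen at step 1, revisited at step 3.
Cycle length = 3 - 1 = 2

2


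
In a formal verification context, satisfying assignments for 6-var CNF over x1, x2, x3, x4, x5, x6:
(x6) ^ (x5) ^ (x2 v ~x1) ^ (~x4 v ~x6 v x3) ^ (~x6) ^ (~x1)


CNF with 6 clauses over 6 vars (64 assignments).
An assignment satisfies CNF iff every clause has >=1 true literal.
Check each row (bits = x1,x2,x3,x4,x5,x6; clause T/F shown):
  row 0 [000000]: clauses=FFTTTT -> 0
  row 1 [000001]: clauses=TFTTFT -> 0
  row 2 [000010]: clauses=FTTTTT -> 0
  row 3 [000011]: clauses=TTTTFT -> 0
  row 4 [000100]: clauses=FFTTTT -> 0
  (every remaining row is evaluated the same way; all 64 results are listed next)
Full result column, 8 rows per line (x1,x2,x3 fixed per line; x4,x5,x6 runs 000..111 left to right):
  rows 0-7 [x1,x2,x3=000]: 00000000  (ones: 0)
  rows 8-15 [x1,x2,x3=001]: 00000000  (ones: 0)
  rows 16-23 [x1,x2,x3=010]: 00000000  (ones: 0)
  rows 24-31 [x1,x2,x3=011]: 00000000  (ones: 0)
  rows 32-39 [x1,x2,x3=100]: 00000000  (ones: 0)
  rows 40-47 [x1,x2,x3=101]: 00000000  (ones: 0)
  rows 48-55 [x1,x2,x3=110]: 00000000  (ones: 0)
  rows 56-63 [x1,x2,x3=111]: 00000000  (ones: 0)
Satisfying assignments = 0+0+0+0+0+0+0+0 = 0

0


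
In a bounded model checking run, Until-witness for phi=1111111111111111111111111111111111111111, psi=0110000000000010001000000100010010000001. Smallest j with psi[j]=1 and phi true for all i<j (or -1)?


(phi U psi) at 0: need smallest j with psi[j]=1 and phi[i]=1 for all i in [0,j).
Scan from step 0:
  step 0: phi=1, psi=0 -> continue
  step 1: psi=1 and phi held for [0,1) -> witness found
Witness step = 1

1


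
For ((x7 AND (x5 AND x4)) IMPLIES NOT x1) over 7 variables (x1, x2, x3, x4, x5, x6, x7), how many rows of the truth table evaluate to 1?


Formula: ((x7 AND (x5 AND x4)) IMPLIES NOT x1) over 7 vars (128 rows)
Evaluate each row (x1, x2, x3, x4, x5, x6, x7 as bits, MSB first):
  row 0 [0000000]: ((0 AND (0 AND 0)) IMPLIES NOT 0) -> 1
  row 1 [0000001]: ((1 AND (0 AND 0)) IMPLIES NOT 0) -> 1
  row 2 [0000010]: ((0 AND (0 AND 0)) IMPLIES NOT 0) -> 1
  row 3 [0000011]: ((1 AND (0 AND 0)) IMPLIES NOT 0) -> 1
  row 4 [0000100]: ((0 AND (1 AND 0)) IMPLIES NOT 0) -> 1
  (every remaining row is evaluated the same way; all 128 results are listed next)
Full result column, 8 rows per line (x1,x2,x3,x4 fixed per line; x5,x6,x7 runs 000..111 left to right):
  rows 0-7 [x1,x2,x3,x4=0000]: 11111111  (ones: 8)
  rows 8-15 [x1,x2,x3,x4=0001]: 11111111  (ones: 8)
  rows 16-23 [x1,x2,x3,x4=0010]: 11111111  (ones: 8)
  rows 24-31 [x1,x2,x3,x4=0011]: 11111111  (ones: 8)
  rows 32-39 [x1,x2,x3,x4=0100]: 11111111  (ones: 8)
  rows 40-47 [x1,x2,x3,x4=0101]: 11111111  (ones: 8)
  rows 48-55 [x1,x2,x3,x4=0110]: 11111111  (ones: 8)
  rows 56-63 [x1,x2,x3,x4=0111]: 11111111  (ones: 8)
  rows 64-71 [x1,x2,x3,x4=1000]: 11111111  (ones: 8)
  rows 72-79 [x1,x2,x3,x4=1001]: 11111010  (ones: 6)
  rows 80-87 [x1,x2,x3,x4=1010]: 11111111  (ones: 8)
  rows 88-95 [x1,x2,x3,x4=1011]: 11111010  (ones: 6)
  rows 96-103 [x1,x2,x3,x4=1100]: 11111111  (ones: 8)
  rows 104-111 [x1,x2,x3,x4=1101]: 11111010  (ones: 6)
  rows 112-119 [x1,x2,x3,x4=1110]: 11111111  (ones: 8)
  rows 120-127 [x1,x2,x3,x4=1111]: 11111010  (ones: 6)
Count of 1-rows = 8+8+8+8+8+8+8+8+8+6+8+6+8+6+8+6 = 120

120


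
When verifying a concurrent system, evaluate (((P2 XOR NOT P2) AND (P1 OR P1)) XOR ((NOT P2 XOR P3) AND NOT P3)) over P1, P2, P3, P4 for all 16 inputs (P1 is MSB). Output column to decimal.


Formula: (((P2 XOR NOT P2) AND (P1 OR P1)) XOR ((NOT P2 XOR P3) AND NOT P3)) over P1, P2, P3, P4 (16 rows)
Evaluate each row (bits = P1,P2,P3,P4, MSB first):
  row 0 [0000]: (((0 XOR NOT 0) AND (0 OR 0)) XOR ((NOT 0 XOR 0) AND NOT 0)) -> 1
  row 1 [0001]: (((0 XOR NOT 0) AND (0 OR 0)) XOR ((NOT 0 XOR 0) AND NOT 0)) -> 1
  row 2 [0010]: (((0 XOR NOT 0) AND (0 OR 0)) XOR ((NOT 0 XOR 1) AND NOT 1)) -> 0
  row 3 [0011]: (((0 XOR NOT 0) AND (0 OR 0)) XOR ((NOT 0 XOR 1) AND NOT 1)) -> 0
  row 4 [0100]: (((1 XOR NOT 1) AND (0 OR 0)) XOR ((NOT 1 XOR 0) AND NOT 0)) -> 0
  row 5 [0101]: (((1 XOR NOT 1) AND (0 OR 0)) XOR ((NOT 1 XOR 0) AND NOT 0)) -> 0
  row 6 [0110]: (((1 XOR NOT 1) AND (0 OR 0)) XOR ((NOT 1 XOR 1) AND NOT 1)) -> 0
  row 7 [0111]: (((1 XOR NOT 1) AND (0 OR 0)) XOR ((NOT 1 XOR 1) AND NOT 1)) -> 0
  row 8 [1000]: (((0 XOR NOT 0) AND (1 OR 1)) XOR ((NOT 0 XOR 0) AND NOT 0)) -> 0
  row 9 [1001]: (((0 XOR NOT 0) AND (1 OR 1)) XOR ((NOT 0 XOR 0) AND NOT 0)) -> 0
  row 10 [1010]: (((0 XOR NOT 0) AND (1 OR 1)) XOR ((NOT 0 XOR 1) AND NOT 1)) -> 1
  row 11 [1011]: (((0 XOR NOT 0) AND (1 OR 1)) XOR ((NOT 0 XOR 1) AND NOT 1)) -> 1
  row 12 [1100]: (((1 XOR NOT 1) AND (1 OR 1)) XOR ((NOT 1 XOR 0) AND NOT 0)) -> 1
  row 13 [1101]: (((1 XOR NOT 1) AND (1 OR 1)) XOR ((NOT 1 XOR 0) AND NOT 0)) -> 1
  row 14 [1110]: (((1 XOR NOT 1) AND (1 OR 1)) XOR ((NOT 1 XOR 1) AND NOT 1)) -> 1
  row 15 [1111]: (((1 XOR NOT 1) AND (1 OR 1)) XOR ((NOT 1 XOR 1) AND NOT 1)) -> 1
Full result column, 4 rows per line (P1,P2 fixed per line; P3,P4 runs 00..11 left to right):
  rows 0-3 [P1,P2=00]: 1100  = hex C
  rows 4-7 [P1,P2=01]: 0000  = hex 0
  rows 8-11 [P1,P2=10]: 0011  = hex 3
  rows 12-15 [P1,P2=11]: 1111  = hex F
Output column (row 0 .. row 15) = 1100000000111111
Output column grouped in 4s = 1100 0000 0011 1111 = 0xC03F
Convert to decimal digit by digit (value = value*16 + digit):
  C -> 12
  12*16 + 0 = 192
  192*16 + 3 = 3075
  3075*16 + 15 (F) = 49215
Decimal = 49215

49215


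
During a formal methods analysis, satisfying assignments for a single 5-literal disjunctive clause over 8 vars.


Step 1: Total=2^8=256
Step 2: Unsat when all 5 false: 2^3=8
Step 3: Sat=256-8=248

248


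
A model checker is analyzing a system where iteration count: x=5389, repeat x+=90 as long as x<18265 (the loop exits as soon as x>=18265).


Step 1: x goes from 5389 toward 18265 by 90; the body runs while x<18265, so iterations = ceil((bound-start)/step)
Step 2: Distance=12876
Step 3: ceil(12876/90)=144

144


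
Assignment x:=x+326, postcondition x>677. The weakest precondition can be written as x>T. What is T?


Formula: wp(x:=E, P) = P[E/x] (substitute E for x in postcondition)
Step 1: Postcondition: x>677
Step 2: Substitute x+326 for x: x+326>677
Step 3: Solve for x: x > 677-326 = 351

351


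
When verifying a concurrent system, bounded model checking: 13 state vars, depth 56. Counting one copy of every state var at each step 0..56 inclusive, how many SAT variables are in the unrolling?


BMC unrolls to depth k, creating one copy of each state var for steps 0..k.
Step count = 56 + 1 = 57 (steps 0 through 56)
Vars per step = 13
Total = 13 * 57 = 741

741


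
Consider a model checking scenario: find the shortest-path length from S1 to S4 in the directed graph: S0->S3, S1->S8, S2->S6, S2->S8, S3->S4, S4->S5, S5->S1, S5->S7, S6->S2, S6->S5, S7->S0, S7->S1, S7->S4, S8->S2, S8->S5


BFS layer-by-layer from S1:
  dist 0: {S1}
  dist 1: {S8}
  dist 2: {S2, S5}
  dist 3: {S6, S7}
  dist 4: {S0, S4}
  -> S4 reached at distance 4
Shortest path length = 4

4


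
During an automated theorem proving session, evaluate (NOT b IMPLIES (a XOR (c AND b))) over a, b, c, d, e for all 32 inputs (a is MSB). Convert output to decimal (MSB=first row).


Formula: (NOT b IMPLIES (a XOR (c AND b))) over a, b, c, d, e (32 rows)
Evaluate each row (bits = a,b,c,d,e, MSB first):
  row 0 [00000]: (NOT 0 IMPLIES (0 XOR (0 AND 0))) -> 0
  row 1 [00001]: (NOT 0 IMPLIES (0 XOR (0 AND 0))) -> 0
  row 2 [00010]: (NOT 0 IMPLIES (0 XOR (0 AND 0))) -> 0
  row 3 [00011]: (NOT 0 IMPLIES (0 XOR (0 AND 0))) -> 0
  row 4 [00100]: (NOT 0 IMPLIES (0 XOR (1 AND 0))) -> 0
  row 5 [00101]: (NOT 0 IMPLIES (0 XOR (1 AND 0))) -> 0
  row 6 [00110]: (NOT 0 IMPLIES (0 XOR (1 AND 0))) -> 0
  row 7 [00111]: (NOT 0 IMPLIES (0 XOR (1 AND 0))) -> 0
  row 8 [01000]: (NOT 1 IMPLIES (0 XOR (0 AND 1))) -> 1
  row 9 [01001]: (NOT 1 IMPLIES (0 XOR (0 AND 1))) -> 1
  row 10 [01010]: (NOT 1 IMPLIES (0 XOR (0 AND 1))) -> 1
  row 11 [01011]: (NOT 1 IMPLIES (0 XOR (0 AND 1))) -> 1
  row 12 [01100]: (NOT 1 IMPLIES (0 XOR (1 AND 1))) -> 1
  row 13 [01101]: (NOT 1 IMPLIES (0 XOR (1 AND 1))) -> 1
  row 14 [01110]: (NOT 1 IMPLIES (0 XOR (1 AND 1))) -> 1
  row 15 [01111]: (NOT 1 IMPLIES (0 XOR (1 AND 1))) -> 1
  row 16 [10000]: (NOT 0 IMPLIES (1 XOR (0 AND 0))) -> 1
  row 17 [10001]: (NOT 0 IMPLIES (1 XOR (0 AND 0))) -> 1
  row 18 [10010]: (NOT 0 IMPLIES (1 XOR (0 AND 0))) -> 1
  row 19 [10011]: (NOT 0 IMPLIES (1 XOR (0 AND 0))) -> 1
  row 20 [10100]: (NOT 0 IMPLIES (1 XOR (1 AND 0))) -> 1
  row 21 [10101]: (NOT 0 IMPLIES (1 XOR (1 AND 0))) -> 1
  row 22 [10110]: (NOT 0 IMPLIES (1 XOR (1 AND 0))) -> 1
  row 23 [10111]: (NOT 0 IMPLIES (1 XOR (1 AND 0))) -> 1
  row 24 [11000]: (NOT 1 IMPLIES (1 XOR (0 AND 1))) -> 1
  row 25 [11001]: (NOT 1 IMPLIES (1 XOR (0 AND 1))) -> 1
  row 26 [11010]: (NOT 1 IMPLIES (1 XOR (0 AND 1))) -> 1
  row 27 [11011]: (NOT 1 IMPLIES (1 XOR (0 AND 1))) -> 1
  row 28 [11100]: (NOT 1 IMPLIES (1 XOR (1 AND 1))) -> 1
  row 29 [11101]: (NOT 1 IMPLIES (1 XOR (1 AND 1))) -> 1
  row 30 [11110]: (NOT 1 IMPLIES (1 XOR (1 AND 1))) -> 1
  row 31 [11111]: (NOT 1 IMPLIES (1 XOR (1 AND 1))) -> 1
Full result column, 4 rows per line (a,b,c fixed per line; d,e runs 00..11 left to right):
  rows 0-3 [a,b,c=000]: 0000  = hex 0
  rows 4-7 [a,b,c=001]: 0000  = hex 0
  rows 8-11 [a,b,c=010]: 1111  = hex F
  rows 12-15 [a,b,c=011]: 1111  = hex F
  rows 16-19 [a,b,c=100]: 1111  = hex F
  rows 20-23 [a,b,c=101]: 1111  = hex F
  rows 24-27 [a,b,c=110]: 1111  = hex F
  rows 28-31 [a,b,c=111]: 1111  = hex F
Output column (row 0 .. row 31) = 00000000111111111111111111111111
Output column grouped in 4s = 0000 0000 1111 1111 1111 1111 1111 1111 = 0x00FFFFFF
Convert to decimal digit by digit (value = value*16 + digit):
  0 -> 0
  0*16 + 0 = 0
  0*16 + 15 (F) = 15
  15*16 + 15 (F) = 255
  255*16 + 15 (F) = 4095
  4095*16 + 15 (F) = 65535
  65535*16 + 15 (F) = 1048575
  1048575*16 + 15 (F) = 16777215
Decimal = 16777215

16777215


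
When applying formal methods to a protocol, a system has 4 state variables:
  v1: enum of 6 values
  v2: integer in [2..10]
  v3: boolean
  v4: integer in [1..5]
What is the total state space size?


State space = product of domain sizes of all variables.
Domain sizes:
  v1 (enum of 6 values): 6
  v2 (integer in [2..10]): 9
  v3 (boolean): 2
  v4 (integer in [1..5]): 5
Product = 6 * 9 * 2 * 5 = 540

540


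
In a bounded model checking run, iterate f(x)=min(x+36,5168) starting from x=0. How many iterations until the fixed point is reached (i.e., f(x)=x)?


Step 1: x=0, cap=5168, increment=36
Step 2: x grows by 36 each step until capped at 5168; fixed point is x=5168
Step 3: iterations = ceil(5168/36) = 144

144


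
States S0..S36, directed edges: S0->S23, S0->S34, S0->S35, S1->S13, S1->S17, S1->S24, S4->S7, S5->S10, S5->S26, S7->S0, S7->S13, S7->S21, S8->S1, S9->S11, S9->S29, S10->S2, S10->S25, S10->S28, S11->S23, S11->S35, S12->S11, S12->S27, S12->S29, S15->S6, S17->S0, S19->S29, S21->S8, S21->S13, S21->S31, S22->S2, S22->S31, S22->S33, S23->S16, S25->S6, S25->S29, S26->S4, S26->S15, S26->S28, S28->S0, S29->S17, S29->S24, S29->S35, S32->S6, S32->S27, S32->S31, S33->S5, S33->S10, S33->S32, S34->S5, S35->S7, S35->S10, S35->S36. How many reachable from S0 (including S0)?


BFS from S0:
  layer 0: {S0}
  layer 1: {S23, S34, S35}
  layer 2: {S5, S7, S10, S16, S36}
  layer 3: {S2, S13, S21, S25, S26, S28}
  layer 4: {S4, S6, S8, S15, S29, S31}
  layer 5: {S1, S17, S24}
Reachable set: {S0, S1, S2, S4, S5, S6, S7, S8, S10, S13, S15, S16, S17, S21, S23, S24, S25, S26, S28, S29, S31, S34, S35, S36}
Count = 24

24


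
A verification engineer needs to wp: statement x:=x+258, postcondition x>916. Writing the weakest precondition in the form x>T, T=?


Formula: wp(x:=E, P) = P[E/x] (substitute E for x in postcondition)
Step 1: Postcondition: x>916
Step 2: Substitute x+258 for x: x+258>916
Step 3: Solve for x: x > 916-258 = 658

658


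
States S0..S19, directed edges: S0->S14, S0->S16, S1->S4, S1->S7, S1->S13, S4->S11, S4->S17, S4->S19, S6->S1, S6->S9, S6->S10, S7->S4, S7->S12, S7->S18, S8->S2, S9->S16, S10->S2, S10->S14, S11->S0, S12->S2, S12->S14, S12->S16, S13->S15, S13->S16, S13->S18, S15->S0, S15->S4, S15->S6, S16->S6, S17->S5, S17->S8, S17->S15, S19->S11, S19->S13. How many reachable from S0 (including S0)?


BFS from S0:
  layer 0: {S0}
  layer 1: {S14, S16}
  layer 2: {S6}
  layer 3: {S1, S9, S10}
  layer 4: {S2, S4, S7, S13}
  layer 5: {S11, S12, S15, S17, S18, S19}
  layer 6: {S5, S8}
Reachable set: {S0, S1, S2, S4, S5, S6, S7, S8, S9, S10, S11, S12, S13, S14, S15, S16, S17, S18, S19}
Count = 19

19


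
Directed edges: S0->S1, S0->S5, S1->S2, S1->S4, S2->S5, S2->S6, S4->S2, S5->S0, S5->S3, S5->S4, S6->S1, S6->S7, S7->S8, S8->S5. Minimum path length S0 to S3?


BFS layer-by-layer from S0:
  dist 0: {S0}
  dist 1: {S1, S5}
  dist 2: {S2, S3, S4}
  -> S3 reached at distance 2
Shortest path length = 2

2


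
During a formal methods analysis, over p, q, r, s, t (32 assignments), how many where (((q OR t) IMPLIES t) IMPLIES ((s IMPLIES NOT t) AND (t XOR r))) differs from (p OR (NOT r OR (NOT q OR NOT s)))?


F1 = (((q OR t) IMPLIES t) IMPLIES ((s IMPLIES NOT t) AND (t XOR r)))
F2 = (p OR (NOT r OR (NOT q OR NOT s)))
Evaluate both on each of 32 rows (bits = p,q,r,s,t):
  row 0 [00000]: F1=0 F2=1 (differ) -> 1
  row 1 [00001]: F1=1 F2=1 -> 0
  row 2 [00010]: F1=0 F2=1 (differ) -> 1
  row 3 [00011]: F1=0 F2=1 (differ) -> 1
  row 4 [00100]: F1=1 F2=1 -> 0
  row 5 [00101]: F1=0 F2=1 (differ) -> 1
  row 6 [00110]: F1=1 F2=1 -> 0
  row 7 [00111]: F1=0 F2=1 (differ) -> 1
  row 8 [01000]: F1=1 F2=1 -> 0
  row 9 [01001]: F1=1 F2=1 -> 0
  row 10 [01010]: F1=1 F2=1 -> 0
  row 11 [01011]: F1=0 F2=1 (differ) -> 1
  row 12 [01100]: F1=1 F2=1 -> 0
  row 13 [01101]: F1=0 F2=1 (differ) -> 1
  row 14 [01110]: F1=1 F2=0 (differ) -> 1
  row 15 [01111]: F1=0 F2=0 -> 0
  row 16 [10000]: F1=0 F2=1 (differ) -> 1
  row 17 [10001]: F1=1 F2=1 -> 0
  row 18 [10010]: F1=0 F2=1 (differ) -> 1
  row 19 [10011]: F1=0 F2=1 (differ) -> 1
  row 20 [10100]: F1=1 F2=1 -> 0
  row 21 [10101]: F1=0 F2=1 (differ) -> 1
  row 22 [10110]: F1=1 F2=1 -> 0
  row 23 [10111]: F1=0 F2=1 (differ) -> 1
  row 24 [11000]: F1=1 F2=1 -> 0
  row 25 [11001]: F1=1 F2=1 -> 0
  row 26 [11010]: F1=1 F2=1 -> 0
  row 27 [11011]: F1=0 F2=1 (differ) -> 1
  row 28 [11100]: F1=1 F2=1 -> 0
  row 29 [11101]: F1=0 F2=1 (differ) -> 1
  row 30 [11110]: F1=1 F2=1 -> 0
  row 31 [11111]: F1=0 F2=1 (differ) -> 1
Full result column, 8 rows per line (p,q fixed per line; r,s,t runs 000..111 left to right):
  rows 0-7 [p,q=00]: 10110101  (ones: 5)
  rows 8-15 [p,q=01]: 00010110  (ones: 3)
  rows 16-23 [p,q=10]: 10110101  (ones: 5)
  rows 24-31 [p,q=11]: 00010101  (ones: 3)
Disagreements = 5+3+5+3 = 16

16


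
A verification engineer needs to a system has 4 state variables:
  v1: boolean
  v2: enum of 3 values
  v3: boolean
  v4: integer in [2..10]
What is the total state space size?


State space = product of domain sizes of all variables.
Domain sizes:
  v1 (boolean): 2
  v2 (enum of 3 values): 3
  v3 (boolean): 2
  v4 (integer in [2..10]): 9
Product = 2 * 3 * 2 * 9 = 108

108


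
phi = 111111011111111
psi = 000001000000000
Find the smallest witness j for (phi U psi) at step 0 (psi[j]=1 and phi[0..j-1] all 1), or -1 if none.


(phi U psi) at 0: need smallest j with psi[j]=1 and phi[i]=1 for all i in [0,j).
Scan from step 0:
  step 0: phi=1, psi=0 -> continue
  step 1: phi=1, psi=0 -> continue
  step 2: phi=1, psi=0 -> continue
  step 3: phi=1, psi=0 -> continue
  step 5: psi=1 and phi held for [0,5) -> witness found
Witness step = 5

5


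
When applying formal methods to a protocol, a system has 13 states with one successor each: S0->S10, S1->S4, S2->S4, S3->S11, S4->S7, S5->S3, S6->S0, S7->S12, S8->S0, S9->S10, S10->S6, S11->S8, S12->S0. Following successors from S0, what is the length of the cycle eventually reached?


Trace from S0 until a state repeats:
  S0 -> S10 -> S6 -> S0
S0 first seen at step 0, revisited at step 3.
Cycle length = 3 - 0 = 3

3


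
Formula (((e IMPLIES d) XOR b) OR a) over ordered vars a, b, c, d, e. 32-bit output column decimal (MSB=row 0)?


Formula: (((e IMPLIES d) XOR b) OR a) over a, b, c, d, e (32 rows)
Evaluate each row (bits = a,b,c,d,e, MSB first):
  row 0 [00000]: (((0 IMPLIES 0) XOR 0) OR 0) -> 1
  row 1 [00001]: (((1 IMPLIES 0) XOR 0) OR 0) -> 0
  row 2 [00010]: (((0 IMPLIES 1) XOR 0) OR 0) -> 1
  row 3 [00011]: (((1 IMPLIES 1) XOR 0) OR 0) -> 1
  row 4 [00100]: (((0 IMPLIES 0) XOR 0) OR 0) -> 1
  row 5 [00101]: (((1 IMPLIES 0) XOR 0) OR 0) -> 0
  row 6 [00110]: (((0 IMPLIES 1) XOR 0) OR 0) -> 1
  row 7 [00111]: (((1 IMPLIES 1) XOR 0) OR 0) -> 1
  row 8 [01000]: (((0 IMPLIES 0) XOR 1) OR 0) -> 0
  row 9 [01001]: (((1 IMPLIES 0) XOR 1) OR 0) -> 1
  row 10 [01010]: (((0 IMPLIES 1) XOR 1) OR 0) -> 0
  row 11 [01011]: (((1 IMPLIES 1) XOR 1) OR 0) -> 0
  row 12 [01100]: (((0 IMPLIES 0) XOR 1) OR 0) -> 0
  row 13 [01101]: (((1 IMPLIES 0) XOR 1) OR 0) -> 1
  row 14 [01110]: (((0 IMPLIES 1) XOR 1) OR 0) -> 0
  row 15 [01111]: (((1 IMPLIES 1) XOR 1) OR 0) -> 0
  row 16 [10000]: (((0 IMPLIES 0) XOR 0) OR 1) -> 1
  row 17 [10001]: (((1 IMPLIES 0) XOR 0) OR 1) -> 1
  row 18 [10010]: (((0 IMPLIES 1) XOR 0) OR 1) -> 1
  row 19 [10011]: (((1 IMPLIES 1) XOR 0) OR 1) -> 1
  row 20 [10100]: (((0 IMPLIES 0) XOR 0) OR 1) -> 1
  row 21 [10101]: (((1 IMPLIES 0) XOR 0) OR 1) -> 1
  row 22 [10110]: (((0 IMPLIES 1) XOR 0) OR 1) -> 1
  row 23 [10111]: (((1 IMPLIES 1) XOR 0) OR 1) -> 1
  row 24 [11000]: (((0 IMPLIES 0) XOR 1) OR 1) -> 1
  row 25 [11001]: (((1 IMPLIES 0) XOR 1) OR 1) -> 1
  row 26 [11010]: (((0 IMPLIES 1) XOR 1) OR 1) -> 1
  row 27 [11011]: (((1 IMPLIES 1) XOR 1) OR 1) -> 1
  row 28 [11100]: (((0 IMPLIES 0) XOR 1) OR 1) -> 1
  row 29 [11101]: (((1 IMPLIES 0) XOR 1) OR 1) -> 1
  row 30 [11110]: (((0 IMPLIES 1) XOR 1) OR 1) -> 1
  row 31 [11111]: (((1 IMPLIES 1) XOR 1) OR 1) -> 1
Full result column, 4 rows per line (a,b,c fixed per line; d,e runs 00..11 left to right):
  rows 0-3 [a,b,c=000]: 1011  = hex B
  rows 4-7 [a,b,c=001]: 1011  = hex B
  rows 8-11 [a,b,c=010]: 0100  = hex 4
  rows 12-15 [a,b,c=011]: 0100  = hex 4
  rows 16-19 [a,b,c=100]: 1111  = hex F
  rows 20-23 [a,b,c=101]: 1111  = hex F
  rows 24-27 [a,b,c=110]: 1111  = hex F
  rows 28-31 [a,b,c=111]: 1111  = hex F
Output column (row 0 .. row 31) = 10111011010001001111111111111111
Output column grouped in 4s = 1011 1011 0100 0100 1111 1111 1111 1111 = 0xBB44FFFF
Convert to decimal digit by digit (value = value*16 + digit):
  B -> 11
  11*16 + 11 (B) = 187
  187*16 + 4 = 2996
  2996*16 + 4 = 47940
  47940*16 + 15 (F) = 767055
  767055*16 + 15 (F) = 12272895
  12272895*16 + 15 (F) = 196366335
  196366335*16 + 15 (F) = 3141861375
Decimal = 3141861375

3141861375


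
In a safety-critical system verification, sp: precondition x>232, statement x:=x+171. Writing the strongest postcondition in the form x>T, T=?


Formula: sp(P, x:=E) = exists old_x. (x = E[old_x/x]) AND P[old_x/x] (old_x is the value of x before the assignment; eliminate old_x by solving x = E[old_x/x] for old_x)
Step 1: Precondition P: x>232, i.e. old_x > 232
Step 2: Assignment gives x = old_x + 171, so old_x = x - 171
Step 3: Substitute into P: x - 171 > 232
Step 4: Simplify: x > 232+171 = 403

403
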